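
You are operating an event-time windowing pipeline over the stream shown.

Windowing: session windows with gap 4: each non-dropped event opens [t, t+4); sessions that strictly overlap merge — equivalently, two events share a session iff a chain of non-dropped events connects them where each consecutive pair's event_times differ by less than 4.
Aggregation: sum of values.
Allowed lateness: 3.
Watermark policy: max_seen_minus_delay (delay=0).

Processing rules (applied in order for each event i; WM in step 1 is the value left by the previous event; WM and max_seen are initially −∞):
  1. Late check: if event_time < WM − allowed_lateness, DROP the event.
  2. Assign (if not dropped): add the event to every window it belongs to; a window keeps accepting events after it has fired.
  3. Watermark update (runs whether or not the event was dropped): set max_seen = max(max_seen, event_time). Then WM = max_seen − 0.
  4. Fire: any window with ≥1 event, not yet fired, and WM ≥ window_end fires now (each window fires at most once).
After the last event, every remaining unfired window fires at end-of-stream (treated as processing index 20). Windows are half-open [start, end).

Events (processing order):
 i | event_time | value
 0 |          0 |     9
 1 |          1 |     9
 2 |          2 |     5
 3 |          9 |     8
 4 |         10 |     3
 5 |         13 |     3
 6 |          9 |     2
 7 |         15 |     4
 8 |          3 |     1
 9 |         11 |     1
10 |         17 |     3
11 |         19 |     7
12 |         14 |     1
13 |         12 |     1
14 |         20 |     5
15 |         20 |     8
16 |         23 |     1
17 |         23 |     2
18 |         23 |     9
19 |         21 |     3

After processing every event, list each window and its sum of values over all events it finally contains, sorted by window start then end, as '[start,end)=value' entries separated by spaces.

[0,6)=23 [9,27)=56

i=0 t=0 v=9: → [0,4); WM=0
i=1 t=1 v=9: → [0,5); WM=1
i=2 t=2 v=5: → [0,6); WM=2
i=3 t=9 v=8: → [9,13); WM=9
i=4 t=10 v=3: → [9,14); WM=10
i=5 t=13 v=3: → [9,17); WM=13
i=6 t=9 v=2: DROP (t<13-3); WM=13
i=7 t=15 v=4: → [9,19); WM=15
i=8 t=3 v=1: DROP (t<15-3); WM=15
i=9 t=11 v=1: DROP (t<15-3); WM=15
i=10 t=17 v=3: → [9,21); WM=17
i=11 t=19 v=7: → [9,23); WM=19
i=12 t=14 v=1: DROP (t<19-3); WM=19
i=13 t=12 v=1: DROP (t<19-3); WM=19
i=14 t=20 v=5: → [9,24); WM=20
i=15 t=20 v=8: → [9,24); WM=20
i=16 t=23 v=1: → [9,27); WM=23
i=17 t=23 v=2: → [9,27); WM=23
i=18 t=23 v=9: → [9,27); WM=23
i=19 t=21 v=3: → [9,27); WM=23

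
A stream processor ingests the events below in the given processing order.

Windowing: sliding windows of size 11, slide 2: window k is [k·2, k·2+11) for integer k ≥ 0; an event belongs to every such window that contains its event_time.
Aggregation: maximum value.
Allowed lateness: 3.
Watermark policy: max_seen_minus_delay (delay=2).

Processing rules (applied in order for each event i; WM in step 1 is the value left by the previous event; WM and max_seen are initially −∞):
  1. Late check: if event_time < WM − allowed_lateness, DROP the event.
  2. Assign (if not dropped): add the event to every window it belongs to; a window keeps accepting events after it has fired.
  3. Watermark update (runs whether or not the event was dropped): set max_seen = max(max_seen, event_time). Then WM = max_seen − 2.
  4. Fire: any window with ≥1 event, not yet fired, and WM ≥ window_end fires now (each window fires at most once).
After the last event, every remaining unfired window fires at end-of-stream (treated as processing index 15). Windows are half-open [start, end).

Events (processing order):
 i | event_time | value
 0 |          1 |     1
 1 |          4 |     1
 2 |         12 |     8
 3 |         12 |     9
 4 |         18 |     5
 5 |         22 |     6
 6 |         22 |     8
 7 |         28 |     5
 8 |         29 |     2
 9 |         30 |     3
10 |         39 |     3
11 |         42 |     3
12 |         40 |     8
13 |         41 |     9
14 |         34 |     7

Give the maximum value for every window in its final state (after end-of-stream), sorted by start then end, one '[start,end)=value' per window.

i=0 t=1 v=1: → [0,11); WM=-1
i=1 t=4 v=1: → [4,15),[2,13),[0,11); WM=2
i=2 t=12 v=8: → [12,23),[10,21),[8,19),[6,17),[4,15),[2,13); WM=10
i=3 t=12 v=9: → [12,23),[10,21),[8,19),[6,17),[4,15),[2,13); WM=10
i=4 t=18 v=5: → [18,29),[16,27),[14,25),[12,23),[10,21),[8,19); WM=16; [0,11) fires=1 [2,13) fires=9 [4,15) fires=9
i=5 t=22 v=6: → [22,33),[20,31),[18,29),[16,27),[14,25),[12,23); WM=20; [6,17) fires=9 [8,19) fires=9
i=6 t=22 v=8: → [22,33),[20,31),[18,29),[16,27),[14,25),[12,23); WM=20
i=7 t=28 v=5: → [28,39),[26,37),[24,35),[22,33),[20,31),[18,29); WM=26; [10,21) fires=9 [12,23) fires=9 [14,25) fires=8
i=8 t=29 v=2: → [28,39),[26,37),[24,35),[22,33),[20,31); WM=27; [16,27) fires=8
i=9 t=30 v=3: → [30,41),[28,39),[26,37),[24,35),[22,33),[20,31); WM=28
i=10 t=39 v=3: → [38,49),[36,47),[34,45),[32,43),[30,41); WM=37; [18,29) fires=8 [20,31) fires=8 [22,33) fires=8 [24,35) fires=5 [26,37) fires=5
i=11 t=42 v=3: → [42,53),[40,51),[38,49),[36,47),[34,45),[32,43); WM=40; [28,39) fires=5
i=12 t=40 v=8: → [40,51),[38,49),[36,47),[34,45),[32,43),[30,41); WM=40
i=13 t=41 v=9: → [40,51),[38,49),[36,47),[34,45),[32,43); WM=40
i=14 t=34 v=7: DROP (t<40-3); WM=40

[0,11)=1 [2,13)=9 [4,15)=9 [6,17)=9 [8,19)=9 [10,21)=9 [12,23)=9 [14,25)=8 [16,27)=8 [18,29)=8 [20,31)=8 [22,33)=8 [24,35)=5 [26,37)=5 [28,39)=5 [30,41)=8 [32,43)=9 [34,45)=9 [36,47)=9 [38,49)=9 [40,51)=9 [42,53)=3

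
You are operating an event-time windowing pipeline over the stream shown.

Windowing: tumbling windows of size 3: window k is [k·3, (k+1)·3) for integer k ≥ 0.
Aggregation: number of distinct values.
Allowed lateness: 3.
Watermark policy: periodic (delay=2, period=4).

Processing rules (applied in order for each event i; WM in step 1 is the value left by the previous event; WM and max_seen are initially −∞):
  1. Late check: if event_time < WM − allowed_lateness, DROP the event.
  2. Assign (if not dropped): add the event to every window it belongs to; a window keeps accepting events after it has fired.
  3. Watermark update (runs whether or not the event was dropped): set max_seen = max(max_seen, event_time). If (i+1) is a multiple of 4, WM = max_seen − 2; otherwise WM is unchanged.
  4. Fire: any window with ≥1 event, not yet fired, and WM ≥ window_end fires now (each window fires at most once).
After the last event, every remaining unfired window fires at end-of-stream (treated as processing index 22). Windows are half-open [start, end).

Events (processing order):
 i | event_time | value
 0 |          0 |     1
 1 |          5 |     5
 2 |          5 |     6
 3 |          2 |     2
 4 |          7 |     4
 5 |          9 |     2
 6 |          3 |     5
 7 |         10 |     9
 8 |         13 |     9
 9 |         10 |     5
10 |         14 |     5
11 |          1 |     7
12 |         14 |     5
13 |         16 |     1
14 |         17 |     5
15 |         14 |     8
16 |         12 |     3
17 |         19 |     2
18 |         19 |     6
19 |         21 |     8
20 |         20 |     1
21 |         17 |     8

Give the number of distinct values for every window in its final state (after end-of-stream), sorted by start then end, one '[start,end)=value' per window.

[0,3)=2 [3,6)=2 [6,9)=1 [9,12)=3 [12,15)=4 [15,18)=3 [18,21)=3 [21,24)=1

i=0 t=0 v=1: → [0,3); WM=−∞
i=1 t=5 v=5: → [3,6); WM=−∞
i=2 t=5 v=6: → [3,6); WM=−∞
i=3 t=2 v=2: → [0,3); WM=3; [0,3) fires=2
i=4 t=7 v=4: → [6,9); WM=3
i=5 t=9 v=2: → [9,12); WM=3
i=6 t=3 v=5: → [3,6); WM=3
i=7 t=10 v=9: → [9,12); WM=8; [3,6) fires=2
i=8 t=13 v=9: → [12,15); WM=8
i=9 t=10 v=5: → [9,12); WM=8
i=10 t=14 v=5: → [12,15); WM=8
i=11 t=1 v=7: DROP (t<8-3); WM=12; [6,9) fires=1 [9,12) fires=3
i=12 t=14 v=5: → [12,15); WM=12
i=13 t=16 v=1: → [15,18); WM=12
i=14 t=17 v=5: → [15,18); WM=12
i=15 t=14 v=8: → [12,15); WM=15; [12,15) fires=3
i=16 t=12 v=3: → [12,15); WM=15
i=17 t=19 v=2: → [18,21); WM=15
i=18 t=19 v=6: → [18,21); WM=15
i=19 t=21 v=8: → [21,24); WM=19; [15,18) fires=2
i=20 t=20 v=1: → [18,21); WM=19
i=21 t=17 v=8: → [15,18); WM=19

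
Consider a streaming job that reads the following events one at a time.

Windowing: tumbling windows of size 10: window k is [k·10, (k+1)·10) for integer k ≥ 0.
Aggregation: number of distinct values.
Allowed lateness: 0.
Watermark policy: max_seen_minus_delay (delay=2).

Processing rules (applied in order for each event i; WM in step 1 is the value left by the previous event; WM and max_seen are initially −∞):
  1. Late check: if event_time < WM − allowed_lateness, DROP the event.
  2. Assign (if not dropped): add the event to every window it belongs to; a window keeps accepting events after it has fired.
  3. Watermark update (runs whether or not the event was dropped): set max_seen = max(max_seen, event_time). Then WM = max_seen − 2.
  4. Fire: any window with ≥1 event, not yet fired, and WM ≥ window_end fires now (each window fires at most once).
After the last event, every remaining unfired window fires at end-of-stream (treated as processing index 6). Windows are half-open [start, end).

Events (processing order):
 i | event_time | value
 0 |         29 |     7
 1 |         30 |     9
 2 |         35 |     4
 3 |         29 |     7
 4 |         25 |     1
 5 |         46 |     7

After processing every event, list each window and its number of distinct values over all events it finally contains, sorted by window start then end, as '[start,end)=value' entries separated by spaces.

[20,30)=1 [30,40)=2 [40,50)=1

i=0 t=29 v=7: → [20,30); WM=27
i=1 t=30 v=9: → [30,40); WM=28
i=2 t=35 v=4: → [30,40); WM=33; [20,30) fires=1
i=3 t=29 v=7: DROP (t<33-0); WM=33
i=4 t=25 v=1: DROP (t<33-0); WM=33
i=5 t=46 v=7: → [40,50); WM=44; [30,40) fires=2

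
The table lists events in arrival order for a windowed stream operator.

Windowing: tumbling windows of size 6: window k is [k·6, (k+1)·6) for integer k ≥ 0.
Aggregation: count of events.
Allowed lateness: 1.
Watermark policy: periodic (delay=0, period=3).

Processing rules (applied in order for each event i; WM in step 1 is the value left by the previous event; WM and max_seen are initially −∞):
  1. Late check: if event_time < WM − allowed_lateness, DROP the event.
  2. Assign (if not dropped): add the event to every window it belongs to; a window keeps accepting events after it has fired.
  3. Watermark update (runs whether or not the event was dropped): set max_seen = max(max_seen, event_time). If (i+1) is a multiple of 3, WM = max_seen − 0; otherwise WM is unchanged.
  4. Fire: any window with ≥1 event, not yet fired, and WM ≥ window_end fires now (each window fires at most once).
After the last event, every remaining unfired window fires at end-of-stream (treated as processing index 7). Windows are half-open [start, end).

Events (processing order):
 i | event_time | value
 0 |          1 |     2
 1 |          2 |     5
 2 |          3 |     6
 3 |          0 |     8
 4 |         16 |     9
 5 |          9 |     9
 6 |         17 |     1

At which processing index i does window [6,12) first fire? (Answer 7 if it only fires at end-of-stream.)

i=0 t=1 v=2: → [0,6); WM=−∞
i=1 t=2 v=5: → [0,6); WM=−∞
i=2 t=3 v=6: → [0,6); WM=3
i=3 t=0 v=8: DROP (t<3-1); WM=3
i=4 t=16 v=9: → [12,18); WM=3
i=5 t=9 v=9: → [6,12); WM=16; [0,6) fires=3 [6,12) fires=1
i=6 t=17 v=1: → [12,18); WM=16

5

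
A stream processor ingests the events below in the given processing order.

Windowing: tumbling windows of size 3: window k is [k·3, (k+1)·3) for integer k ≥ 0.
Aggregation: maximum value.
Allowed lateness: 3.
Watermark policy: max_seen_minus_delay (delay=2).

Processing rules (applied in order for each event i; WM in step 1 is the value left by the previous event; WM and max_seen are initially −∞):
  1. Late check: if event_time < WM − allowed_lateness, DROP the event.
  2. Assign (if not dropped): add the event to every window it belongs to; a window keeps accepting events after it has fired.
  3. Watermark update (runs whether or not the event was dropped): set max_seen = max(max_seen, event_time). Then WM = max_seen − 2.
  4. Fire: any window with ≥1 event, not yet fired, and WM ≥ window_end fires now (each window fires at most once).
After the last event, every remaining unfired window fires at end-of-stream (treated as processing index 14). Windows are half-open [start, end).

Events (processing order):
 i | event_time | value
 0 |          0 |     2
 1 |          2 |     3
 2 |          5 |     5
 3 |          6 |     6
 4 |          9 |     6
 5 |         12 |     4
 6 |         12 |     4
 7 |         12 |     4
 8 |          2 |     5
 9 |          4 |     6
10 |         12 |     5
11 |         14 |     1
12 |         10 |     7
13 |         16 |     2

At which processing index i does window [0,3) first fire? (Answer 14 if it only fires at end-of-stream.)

i=0 t=0 v=2: → [0,3); WM=-2
i=1 t=2 v=3: → [0,3); WM=0
i=2 t=5 v=5: → [3,6); WM=3; [0,3) fires=3
i=3 t=6 v=6: → [6,9); WM=4
i=4 t=9 v=6: → [9,12); WM=7; [3,6) fires=5
i=5 t=12 v=4: → [12,15); WM=10; [6,9) fires=6
i=6 t=12 v=4: → [12,15); WM=10
i=7 t=12 v=4: → [12,15); WM=10
i=8 t=2 v=5: DROP (t<10-3); WM=10
i=9 t=4 v=6: DROP (t<10-3); WM=10
i=10 t=12 v=5: → [12,15); WM=10
i=11 t=14 v=1: → [12,15); WM=12; [9,12) fires=6
i=12 t=10 v=7: → [9,12); WM=12
i=13 t=16 v=2: → [15,18); WM=14

2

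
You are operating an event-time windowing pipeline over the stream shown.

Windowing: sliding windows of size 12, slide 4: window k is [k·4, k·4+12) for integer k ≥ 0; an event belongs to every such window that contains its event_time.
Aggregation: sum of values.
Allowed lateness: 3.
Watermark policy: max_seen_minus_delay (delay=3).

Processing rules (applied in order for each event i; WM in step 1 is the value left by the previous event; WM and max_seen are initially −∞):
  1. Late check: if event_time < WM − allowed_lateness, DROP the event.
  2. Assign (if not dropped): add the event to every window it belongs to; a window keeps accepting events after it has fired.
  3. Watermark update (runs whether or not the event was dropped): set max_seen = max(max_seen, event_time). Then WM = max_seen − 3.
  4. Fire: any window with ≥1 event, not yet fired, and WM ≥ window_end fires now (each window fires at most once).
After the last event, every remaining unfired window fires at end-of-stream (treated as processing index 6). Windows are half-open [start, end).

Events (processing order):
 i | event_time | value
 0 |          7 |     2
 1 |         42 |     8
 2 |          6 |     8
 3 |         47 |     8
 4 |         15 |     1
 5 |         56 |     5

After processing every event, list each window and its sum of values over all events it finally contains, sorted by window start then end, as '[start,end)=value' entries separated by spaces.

i=0 t=7 v=2: → [4,16),[0,12); WM=4
i=1 t=42 v=8: → [40,52),[36,48),[32,44); WM=39; [0,12) fires=2 [4,16) fires=2
i=2 t=6 v=8: DROP (t<39-3); WM=39
i=3 t=47 v=8: → [44,56),[40,52),[36,48); WM=44; [32,44) fires=8
i=4 t=15 v=1: DROP (t<44-3); WM=44
i=5 t=56 v=5: → [56,68),[52,64),[48,60); WM=53; [36,48) fires=16 [40,52) fires=16

[0,12)=2 [4,16)=2 [32,44)=8 [36,48)=16 [40,52)=16 [44,56)=8 [48,60)=5 [52,64)=5 [56,68)=5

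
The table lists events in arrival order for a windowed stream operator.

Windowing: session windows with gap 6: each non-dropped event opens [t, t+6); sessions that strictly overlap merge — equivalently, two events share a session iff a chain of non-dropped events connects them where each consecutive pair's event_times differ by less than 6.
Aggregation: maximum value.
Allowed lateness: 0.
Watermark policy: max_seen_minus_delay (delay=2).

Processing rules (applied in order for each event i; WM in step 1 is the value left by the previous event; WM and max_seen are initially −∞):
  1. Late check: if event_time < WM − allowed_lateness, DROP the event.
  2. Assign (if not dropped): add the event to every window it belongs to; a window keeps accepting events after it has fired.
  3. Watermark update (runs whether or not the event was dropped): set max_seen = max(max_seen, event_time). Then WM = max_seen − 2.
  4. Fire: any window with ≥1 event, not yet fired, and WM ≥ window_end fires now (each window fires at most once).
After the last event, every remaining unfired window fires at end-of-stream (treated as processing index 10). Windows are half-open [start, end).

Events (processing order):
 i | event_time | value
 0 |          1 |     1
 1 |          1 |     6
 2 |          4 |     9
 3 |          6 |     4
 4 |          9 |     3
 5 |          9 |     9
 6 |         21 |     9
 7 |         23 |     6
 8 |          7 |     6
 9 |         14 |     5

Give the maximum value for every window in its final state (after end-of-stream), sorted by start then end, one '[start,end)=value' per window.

[1,15)=9 [21,29)=9

i=0 t=1 v=1: → [1,7); WM=-1
i=1 t=1 v=6: → [1,7); WM=-1
i=2 t=4 v=9: → [1,10); WM=2
i=3 t=6 v=4: → [1,12); WM=4
i=4 t=9 v=3: → [1,15); WM=7
i=5 t=9 v=9: → [1,15); WM=7
i=6 t=21 v=9: → [21,27); WM=19
i=7 t=23 v=6: → [21,29); WM=21
i=8 t=7 v=6: DROP (t<21-0); WM=21
i=9 t=14 v=5: DROP (t<21-0); WM=21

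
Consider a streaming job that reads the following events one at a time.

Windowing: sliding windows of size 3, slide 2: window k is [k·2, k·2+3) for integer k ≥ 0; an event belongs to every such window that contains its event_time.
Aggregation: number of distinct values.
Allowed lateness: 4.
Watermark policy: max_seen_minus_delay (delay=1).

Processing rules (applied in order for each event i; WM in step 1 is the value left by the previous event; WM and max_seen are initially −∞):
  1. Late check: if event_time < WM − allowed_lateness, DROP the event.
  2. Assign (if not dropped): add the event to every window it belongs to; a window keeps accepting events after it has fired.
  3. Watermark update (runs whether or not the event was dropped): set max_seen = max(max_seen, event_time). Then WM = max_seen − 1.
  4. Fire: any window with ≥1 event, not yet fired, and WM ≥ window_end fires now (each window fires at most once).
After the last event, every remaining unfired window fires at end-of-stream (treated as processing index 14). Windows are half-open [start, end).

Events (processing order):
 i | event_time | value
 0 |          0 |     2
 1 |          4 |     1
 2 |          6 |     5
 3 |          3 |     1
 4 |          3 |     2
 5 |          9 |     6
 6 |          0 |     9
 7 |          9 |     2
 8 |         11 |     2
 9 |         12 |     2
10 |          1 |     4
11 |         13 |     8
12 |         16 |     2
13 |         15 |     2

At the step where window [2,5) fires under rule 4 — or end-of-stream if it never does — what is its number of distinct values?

i=0 t=0 v=2: → [0,3); WM=-1
i=1 t=4 v=1: → [4,7),[2,5); WM=3; [0,3) fires=1
i=2 t=6 v=5: → [6,9),[4,7); WM=5; [2,5) fires=1
i=3 t=3 v=1: → [2,5); WM=5
i=4 t=3 v=2: → [2,5); WM=5
i=5 t=9 v=6: → [8,11); WM=8; [4,7) fires=2
i=6 t=0 v=9: DROP (t<8-4); WM=8
i=7 t=9 v=2: → [8,11); WM=8
i=8 t=11 v=2: → [10,13); WM=10; [6,9) fires=1
i=9 t=12 v=2: → [12,15),[10,13); WM=11; [8,11) fires=2
i=10 t=1 v=4: DROP (t<11-4); WM=11
i=11 t=13 v=8: → [12,15); WM=12
i=12 t=16 v=2: → [16,19),[14,17); WM=15; [10,13) fires=1 [12,15) fires=2
i=13 t=15 v=2: → [14,17); WM=15

1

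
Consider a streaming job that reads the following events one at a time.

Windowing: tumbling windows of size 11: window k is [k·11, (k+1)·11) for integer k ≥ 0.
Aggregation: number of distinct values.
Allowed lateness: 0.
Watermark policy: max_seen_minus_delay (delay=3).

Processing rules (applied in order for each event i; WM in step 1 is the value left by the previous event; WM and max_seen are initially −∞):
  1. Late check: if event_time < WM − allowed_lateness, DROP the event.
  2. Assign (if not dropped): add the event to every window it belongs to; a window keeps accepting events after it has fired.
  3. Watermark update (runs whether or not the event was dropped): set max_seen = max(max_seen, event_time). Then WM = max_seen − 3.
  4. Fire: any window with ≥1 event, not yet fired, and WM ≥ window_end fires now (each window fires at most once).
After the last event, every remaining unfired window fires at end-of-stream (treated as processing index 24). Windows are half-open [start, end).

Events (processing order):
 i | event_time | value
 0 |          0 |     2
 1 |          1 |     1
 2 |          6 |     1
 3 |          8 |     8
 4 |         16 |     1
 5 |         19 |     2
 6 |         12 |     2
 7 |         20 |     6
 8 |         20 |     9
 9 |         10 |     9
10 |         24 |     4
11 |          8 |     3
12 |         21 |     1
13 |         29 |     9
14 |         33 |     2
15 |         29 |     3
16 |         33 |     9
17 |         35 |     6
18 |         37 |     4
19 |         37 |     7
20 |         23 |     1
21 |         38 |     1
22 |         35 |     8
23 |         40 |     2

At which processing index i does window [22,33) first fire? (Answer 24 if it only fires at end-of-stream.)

i=0 t=0 v=2: → [0,11); WM=-3
i=1 t=1 v=1: → [0,11); WM=-2
i=2 t=6 v=1: → [0,11); WM=3
i=3 t=8 v=8: → [0,11); WM=5
i=4 t=16 v=1: → [11,22); WM=13; [0,11) fires=3
i=5 t=19 v=2: → [11,22); WM=16
i=6 t=12 v=2: DROP (t<16-0); WM=16
i=7 t=20 v=6: → [11,22); WM=17
i=8 t=20 v=9: → [11,22); WM=17
i=9 t=10 v=9: DROP (t<17-0); WM=17
i=10 t=24 v=4: → [22,33); WM=21
i=11 t=8 v=3: DROP (t<21-0); WM=21
i=12 t=21 v=1: → [11,22); WM=21
i=13 t=29 v=9: → [22,33); WM=26; [11,22) fires=4
i=14 t=33 v=2: → [33,44); WM=30
i=15 t=29 v=3: DROP (t<30-0); WM=30
i=16 t=33 v=9: → [33,44); WM=30
i=17 t=35 v=6: → [33,44); WM=32
i=18 t=37 v=4: → [33,44); WM=34; [22,33) fires=2
i=19 t=37 v=7: → [33,44); WM=34
i=20 t=23 v=1: DROP (t<34-0); WM=34
i=21 t=38 v=1: → [33,44); WM=35
i=22 t=35 v=8: → [33,44); WM=35
i=23 t=40 v=2: → [33,44); WM=37

18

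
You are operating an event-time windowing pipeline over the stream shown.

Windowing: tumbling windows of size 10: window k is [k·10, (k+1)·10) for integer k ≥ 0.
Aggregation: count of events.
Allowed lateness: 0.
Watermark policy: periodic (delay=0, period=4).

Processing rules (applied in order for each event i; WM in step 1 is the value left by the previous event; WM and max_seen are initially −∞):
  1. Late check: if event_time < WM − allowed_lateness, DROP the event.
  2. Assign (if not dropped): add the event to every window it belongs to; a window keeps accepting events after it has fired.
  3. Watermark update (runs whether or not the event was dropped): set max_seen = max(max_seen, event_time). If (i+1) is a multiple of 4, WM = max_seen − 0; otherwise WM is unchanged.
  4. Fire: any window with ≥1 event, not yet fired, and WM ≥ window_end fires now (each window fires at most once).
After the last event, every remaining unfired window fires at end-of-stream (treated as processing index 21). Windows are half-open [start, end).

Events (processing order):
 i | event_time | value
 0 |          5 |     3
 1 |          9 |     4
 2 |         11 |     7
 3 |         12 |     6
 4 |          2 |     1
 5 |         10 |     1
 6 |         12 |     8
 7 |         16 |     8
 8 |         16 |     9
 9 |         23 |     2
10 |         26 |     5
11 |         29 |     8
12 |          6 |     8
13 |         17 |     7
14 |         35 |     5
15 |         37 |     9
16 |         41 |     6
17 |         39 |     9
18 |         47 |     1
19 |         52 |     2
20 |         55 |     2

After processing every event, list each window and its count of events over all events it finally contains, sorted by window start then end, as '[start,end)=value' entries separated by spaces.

i=0 t=5 v=3: → [0,10); WM=−∞
i=1 t=9 v=4: → [0,10); WM=−∞
i=2 t=11 v=7: → [10,20); WM=−∞
i=3 t=12 v=6: → [10,20); WM=12; [0,10) fires=2
i=4 t=2 v=1: DROP (t<12-0); WM=12
i=5 t=10 v=1: DROP (t<12-0); WM=12
i=6 t=12 v=8: → [10,20); WM=12
i=7 t=16 v=8: → [10,20); WM=16
i=8 t=16 v=9: → [10,20); WM=16
i=9 t=23 v=2: → [20,30); WM=16
i=10 t=26 v=5: → [20,30); WM=16
i=11 t=29 v=8: → [20,30); WM=29; [10,20) fires=5
i=12 t=6 v=8: DROP (t<29-0); WM=29
i=13 t=17 v=7: DROP (t<29-0); WM=29
i=14 t=35 v=5: → [30,40); WM=29
i=15 t=37 v=9: → [30,40); WM=37; [20,30) fires=3
i=16 t=41 v=6: → [40,50); WM=37
i=17 t=39 v=9: → [30,40); WM=37
i=18 t=47 v=1: → [40,50); WM=37
i=19 t=52 v=2: → [50,60); WM=52; [30,40) fires=3 [40,50) fires=2
i=20 t=55 v=2: → [50,60); WM=52

[0,10)=2 [10,20)=5 [20,30)=3 [30,40)=3 [40,50)=2 [50,60)=2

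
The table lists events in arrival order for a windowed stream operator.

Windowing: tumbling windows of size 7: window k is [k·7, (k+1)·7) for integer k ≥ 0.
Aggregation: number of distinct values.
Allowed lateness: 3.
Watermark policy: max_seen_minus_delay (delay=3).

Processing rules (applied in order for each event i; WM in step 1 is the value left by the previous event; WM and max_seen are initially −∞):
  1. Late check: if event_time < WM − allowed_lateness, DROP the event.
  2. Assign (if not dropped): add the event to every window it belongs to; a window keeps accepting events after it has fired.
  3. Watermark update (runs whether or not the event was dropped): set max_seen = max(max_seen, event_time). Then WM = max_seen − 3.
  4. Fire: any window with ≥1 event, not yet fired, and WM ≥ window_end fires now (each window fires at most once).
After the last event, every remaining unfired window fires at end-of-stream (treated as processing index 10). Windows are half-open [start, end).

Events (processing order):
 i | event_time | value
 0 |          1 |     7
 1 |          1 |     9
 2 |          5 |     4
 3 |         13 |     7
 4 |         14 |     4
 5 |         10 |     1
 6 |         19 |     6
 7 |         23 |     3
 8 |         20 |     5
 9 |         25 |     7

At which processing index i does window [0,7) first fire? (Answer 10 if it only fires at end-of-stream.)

3

i=0 t=1 v=7: → [0,7); WM=-2
i=1 t=1 v=9: → [0,7); WM=-2
i=2 t=5 v=4: → [0,7); WM=2
i=3 t=13 v=7: → [7,14); WM=10; [0,7) fires=3
i=4 t=14 v=4: → [14,21); WM=11
i=5 t=10 v=1: → [7,14); WM=11
i=6 t=19 v=6: → [14,21); WM=16; [7,14) fires=2
i=7 t=23 v=3: → [21,28); WM=20
i=8 t=20 v=5: → [14,21); WM=20
i=9 t=25 v=7: → [21,28); WM=22; [14,21) fires=3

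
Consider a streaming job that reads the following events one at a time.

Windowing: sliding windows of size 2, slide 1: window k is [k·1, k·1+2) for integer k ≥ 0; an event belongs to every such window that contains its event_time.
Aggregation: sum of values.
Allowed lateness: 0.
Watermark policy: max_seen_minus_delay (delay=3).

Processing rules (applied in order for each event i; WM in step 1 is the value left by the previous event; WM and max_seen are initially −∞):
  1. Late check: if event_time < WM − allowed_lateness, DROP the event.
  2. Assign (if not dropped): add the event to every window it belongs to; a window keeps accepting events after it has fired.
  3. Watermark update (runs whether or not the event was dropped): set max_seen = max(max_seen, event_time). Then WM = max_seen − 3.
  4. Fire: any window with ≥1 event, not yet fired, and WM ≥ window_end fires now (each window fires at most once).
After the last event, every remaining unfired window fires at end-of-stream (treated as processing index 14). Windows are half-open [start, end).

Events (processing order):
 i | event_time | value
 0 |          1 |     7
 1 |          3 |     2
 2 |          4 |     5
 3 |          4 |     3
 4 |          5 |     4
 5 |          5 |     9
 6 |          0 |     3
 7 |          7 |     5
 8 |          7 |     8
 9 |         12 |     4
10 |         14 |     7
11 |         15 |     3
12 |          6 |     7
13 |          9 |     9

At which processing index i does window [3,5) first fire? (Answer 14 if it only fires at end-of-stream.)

9

i=0 t=1 v=7: → [1,3),[0,2); WM=-2
i=1 t=3 v=2: → [3,5),[2,4); WM=0
i=2 t=4 v=5: → [4,6),[3,5); WM=1
i=3 t=4 v=3: → [4,6),[3,5); WM=1
i=4 t=5 v=4: → [5,7),[4,6); WM=2; [0,2) fires=7
i=5 t=5 v=9: → [5,7),[4,6); WM=2
i=6 t=0 v=3: DROP (t<2-0); WM=2
i=7 t=7 v=5: → [7,9),[6,8); WM=4; [1,3) fires=7 [2,4) fires=2
i=8 t=7 v=8: → [7,9),[6,8); WM=4
i=9 t=12 v=4: → [12,14),[11,13); WM=9; [3,5) fires=10 [4,6) fires=21 [5,7) fires=13 [6,8) fires=13 [7,9) fires=13
i=10 t=14 v=7: → [14,16),[13,15); WM=11
i=11 t=15 v=3: → [15,17),[14,16); WM=12
i=12 t=6 v=7: DROP (t<12-0); WM=12
i=13 t=9 v=9: DROP (t<12-0); WM=12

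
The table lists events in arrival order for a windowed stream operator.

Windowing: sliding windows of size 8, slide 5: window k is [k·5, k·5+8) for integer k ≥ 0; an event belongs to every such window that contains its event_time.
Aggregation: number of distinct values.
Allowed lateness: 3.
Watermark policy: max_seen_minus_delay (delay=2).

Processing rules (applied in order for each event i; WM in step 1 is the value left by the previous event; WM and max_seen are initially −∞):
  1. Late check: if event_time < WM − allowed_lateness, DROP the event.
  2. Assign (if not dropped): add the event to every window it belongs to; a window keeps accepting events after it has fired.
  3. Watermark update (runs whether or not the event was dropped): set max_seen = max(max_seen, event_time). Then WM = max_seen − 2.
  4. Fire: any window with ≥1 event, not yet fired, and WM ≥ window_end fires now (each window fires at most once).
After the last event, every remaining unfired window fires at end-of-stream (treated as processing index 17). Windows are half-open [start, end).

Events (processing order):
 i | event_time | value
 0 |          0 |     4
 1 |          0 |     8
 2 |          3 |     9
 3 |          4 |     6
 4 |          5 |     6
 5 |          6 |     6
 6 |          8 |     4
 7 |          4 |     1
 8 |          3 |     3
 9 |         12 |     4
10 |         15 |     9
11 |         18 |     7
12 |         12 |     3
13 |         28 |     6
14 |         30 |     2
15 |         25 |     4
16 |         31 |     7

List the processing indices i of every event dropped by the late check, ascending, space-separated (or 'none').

12

i=0 t=0 v=4: → [0,8); WM=-2
i=1 t=0 v=8: → [0,8); WM=-2
i=2 t=3 v=9: → [0,8); WM=1
i=3 t=4 v=6: → [0,8); WM=2
i=4 t=5 v=6: → [5,13),[0,8); WM=3
i=5 t=6 v=6: → [5,13),[0,8); WM=4
i=6 t=8 v=4: → [5,13); WM=6
i=7 t=4 v=1: → [0,8); WM=6
i=8 t=3 v=3: → [0,8); WM=6
i=9 t=12 v=4: → [10,18),[5,13); WM=10; [0,8) fires=6
i=10 t=15 v=9: → [15,23),[10,18); WM=13; [5,13) fires=2
i=11 t=18 v=7: → [15,23); WM=16
i=12 t=12 v=3: DROP (t<16-3); WM=16
i=13 t=28 v=6: → [25,33); WM=26; [10,18) fires=2 [15,23) fires=2
i=14 t=30 v=2: → [30,38),[25,33); WM=28
i=15 t=25 v=4: → [25,33),[20,28); WM=28; [20,28) fires=1
i=16 t=31 v=7: → [30,38),[25,33); WM=29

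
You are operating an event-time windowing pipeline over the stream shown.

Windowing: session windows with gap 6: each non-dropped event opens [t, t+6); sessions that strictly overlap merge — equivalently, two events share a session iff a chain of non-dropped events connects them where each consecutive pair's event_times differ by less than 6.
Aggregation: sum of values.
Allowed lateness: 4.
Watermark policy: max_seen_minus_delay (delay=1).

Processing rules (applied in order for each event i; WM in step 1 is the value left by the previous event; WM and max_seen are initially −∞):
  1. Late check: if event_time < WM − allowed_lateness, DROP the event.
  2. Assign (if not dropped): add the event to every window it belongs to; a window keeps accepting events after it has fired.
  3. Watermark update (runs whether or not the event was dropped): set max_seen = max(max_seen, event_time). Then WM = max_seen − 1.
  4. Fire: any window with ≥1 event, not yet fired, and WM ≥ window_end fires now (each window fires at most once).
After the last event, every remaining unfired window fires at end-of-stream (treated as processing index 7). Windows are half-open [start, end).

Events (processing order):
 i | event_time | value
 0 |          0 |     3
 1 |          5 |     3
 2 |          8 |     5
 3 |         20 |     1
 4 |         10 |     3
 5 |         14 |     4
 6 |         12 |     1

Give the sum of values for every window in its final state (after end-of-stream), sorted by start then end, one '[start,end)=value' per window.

[0,14)=11 [20,26)=1

i=0 t=0 v=3: → [0,6); WM=-1
i=1 t=5 v=3: → [0,11); WM=4
i=2 t=8 v=5: → [0,14); WM=7
i=3 t=20 v=1: → [20,26); WM=19
i=4 t=10 v=3: DROP (t<19-4); WM=19
i=5 t=14 v=4: DROP (t<19-4); WM=19
i=6 t=12 v=1: DROP (t<19-4); WM=19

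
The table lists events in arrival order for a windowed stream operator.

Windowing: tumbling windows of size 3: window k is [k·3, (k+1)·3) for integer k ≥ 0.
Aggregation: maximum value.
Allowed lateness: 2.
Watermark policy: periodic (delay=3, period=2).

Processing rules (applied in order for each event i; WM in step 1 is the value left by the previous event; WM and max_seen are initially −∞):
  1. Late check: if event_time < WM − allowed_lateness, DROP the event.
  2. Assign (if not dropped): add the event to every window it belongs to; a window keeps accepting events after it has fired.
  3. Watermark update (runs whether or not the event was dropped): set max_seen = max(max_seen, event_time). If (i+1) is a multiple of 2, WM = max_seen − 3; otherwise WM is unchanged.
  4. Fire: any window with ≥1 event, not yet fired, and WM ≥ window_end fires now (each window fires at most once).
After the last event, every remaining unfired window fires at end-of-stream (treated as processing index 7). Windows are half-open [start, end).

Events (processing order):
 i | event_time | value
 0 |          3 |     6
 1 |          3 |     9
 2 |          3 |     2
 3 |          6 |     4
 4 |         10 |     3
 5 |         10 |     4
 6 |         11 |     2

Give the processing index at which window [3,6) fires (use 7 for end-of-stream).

i=0 t=3 v=6: → [3,6); WM=−∞
i=1 t=3 v=9: → [3,6); WM=0
i=2 t=3 v=2: → [3,6); WM=0
i=3 t=6 v=4: → [6,9); WM=3
i=4 t=10 v=3: → [9,12); WM=3
i=5 t=10 v=4: → [9,12); WM=7; [3,6) fires=9
i=6 t=11 v=2: → [9,12); WM=7

5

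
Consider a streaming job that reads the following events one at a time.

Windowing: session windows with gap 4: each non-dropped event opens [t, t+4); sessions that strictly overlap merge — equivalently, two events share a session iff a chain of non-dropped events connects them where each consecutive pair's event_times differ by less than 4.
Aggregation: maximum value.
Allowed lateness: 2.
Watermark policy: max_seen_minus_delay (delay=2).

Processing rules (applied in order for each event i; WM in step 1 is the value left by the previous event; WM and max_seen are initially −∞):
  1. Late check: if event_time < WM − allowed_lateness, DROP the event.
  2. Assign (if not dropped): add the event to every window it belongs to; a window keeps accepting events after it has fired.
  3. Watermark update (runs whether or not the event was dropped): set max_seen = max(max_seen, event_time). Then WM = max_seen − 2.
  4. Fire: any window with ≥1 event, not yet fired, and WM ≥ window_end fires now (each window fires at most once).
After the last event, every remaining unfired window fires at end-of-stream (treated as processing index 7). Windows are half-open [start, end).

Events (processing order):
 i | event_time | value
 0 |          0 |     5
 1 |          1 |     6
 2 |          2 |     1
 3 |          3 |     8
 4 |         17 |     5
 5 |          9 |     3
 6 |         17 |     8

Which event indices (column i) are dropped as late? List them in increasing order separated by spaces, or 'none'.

i=0 t=0 v=5: → [0,4); WM=-2
i=1 t=1 v=6: → [0,5); WM=-1
i=2 t=2 v=1: → [0,6); WM=0
i=3 t=3 v=8: → [0,7); WM=1
i=4 t=17 v=5: → [17,21); WM=15
i=5 t=9 v=3: DROP (t<15-2); WM=15
i=6 t=17 v=8: → [17,21); WM=15

5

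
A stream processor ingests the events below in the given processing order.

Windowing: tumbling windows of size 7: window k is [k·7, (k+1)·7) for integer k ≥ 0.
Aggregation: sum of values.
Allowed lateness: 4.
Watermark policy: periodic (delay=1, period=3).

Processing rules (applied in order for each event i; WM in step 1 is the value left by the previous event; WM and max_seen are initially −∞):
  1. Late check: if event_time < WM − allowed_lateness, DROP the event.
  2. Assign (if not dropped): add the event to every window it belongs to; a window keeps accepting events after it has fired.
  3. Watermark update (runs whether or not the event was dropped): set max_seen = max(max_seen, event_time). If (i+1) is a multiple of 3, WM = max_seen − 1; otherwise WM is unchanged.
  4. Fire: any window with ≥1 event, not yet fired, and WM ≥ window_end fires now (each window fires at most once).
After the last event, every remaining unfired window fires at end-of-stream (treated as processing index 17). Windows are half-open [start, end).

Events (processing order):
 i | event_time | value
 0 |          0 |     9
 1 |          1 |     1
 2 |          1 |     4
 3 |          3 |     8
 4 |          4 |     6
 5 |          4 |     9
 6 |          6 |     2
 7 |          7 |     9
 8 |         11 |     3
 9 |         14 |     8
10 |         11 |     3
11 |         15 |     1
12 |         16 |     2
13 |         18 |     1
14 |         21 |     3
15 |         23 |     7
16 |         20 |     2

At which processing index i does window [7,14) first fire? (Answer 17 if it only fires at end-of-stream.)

11

i=0 t=0 v=9: → [0,7); WM=−∞
i=1 t=1 v=1: → [0,7); WM=−∞
i=2 t=1 v=4: → [0,7); WM=0
i=3 t=3 v=8: → [0,7); WM=0
i=4 t=4 v=6: → [0,7); WM=0
i=5 t=4 v=9: → [0,7); WM=3
i=6 t=6 v=2: → [0,7); WM=3
i=7 t=7 v=9: → [7,14); WM=3
i=8 t=11 v=3: → [7,14); WM=10; [0,7) fires=39
i=9 t=14 v=8: → [14,21); WM=10
i=10 t=11 v=3: → [7,14); WM=10
i=11 t=15 v=1: → [14,21); WM=14; [7,14) fires=15
i=12 t=16 v=2: → [14,21); WM=14
i=13 t=18 v=1: → [14,21); WM=14
i=14 t=21 v=3: → [21,28); WM=20
i=15 t=23 v=7: → [21,28); WM=20
i=16 t=20 v=2: → [14,21); WM=20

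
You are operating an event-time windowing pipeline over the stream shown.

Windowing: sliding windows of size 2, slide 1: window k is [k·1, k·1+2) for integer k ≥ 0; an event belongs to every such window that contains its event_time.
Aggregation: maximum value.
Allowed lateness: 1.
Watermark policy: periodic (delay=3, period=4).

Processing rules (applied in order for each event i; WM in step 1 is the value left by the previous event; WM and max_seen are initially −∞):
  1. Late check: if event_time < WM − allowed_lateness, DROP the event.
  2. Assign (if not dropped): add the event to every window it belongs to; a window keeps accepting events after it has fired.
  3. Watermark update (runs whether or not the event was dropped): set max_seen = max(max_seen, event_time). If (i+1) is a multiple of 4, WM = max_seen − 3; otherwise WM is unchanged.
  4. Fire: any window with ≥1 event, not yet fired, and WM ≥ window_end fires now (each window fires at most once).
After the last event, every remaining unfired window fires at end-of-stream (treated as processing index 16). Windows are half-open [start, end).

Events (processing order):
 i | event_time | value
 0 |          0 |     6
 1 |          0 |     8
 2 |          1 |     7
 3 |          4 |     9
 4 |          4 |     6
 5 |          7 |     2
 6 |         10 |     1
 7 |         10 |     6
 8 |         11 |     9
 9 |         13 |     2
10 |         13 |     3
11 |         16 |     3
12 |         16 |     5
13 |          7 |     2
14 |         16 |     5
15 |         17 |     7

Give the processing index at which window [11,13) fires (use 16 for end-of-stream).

11

i=0 t=0 v=6: → [0,2); WM=−∞
i=1 t=0 v=8: → [0,2); WM=−∞
i=2 t=1 v=7: → [1,3),[0,2); WM=−∞
i=3 t=4 v=9: → [4,6),[3,5); WM=1
i=4 t=4 v=6: → [4,6),[3,5); WM=1
i=5 t=7 v=2: → [7,9),[6,8); WM=1
i=6 t=10 v=1: → [10,12),[9,11); WM=1
i=7 t=10 v=6: → [10,12),[9,11); WM=7; [0,2) fires=8 [1,3) fires=7 [3,5) fires=9 [4,6) fires=9
i=8 t=11 v=9: → [11,13),[10,12); WM=7
i=9 t=13 v=2: → [13,15),[12,14); WM=7
i=10 t=13 v=3: → [13,15),[12,14); WM=7
i=11 t=16 v=3: → [16,18),[15,17); WM=13; [6,8) fires=2 [7,9) fires=2 [9,11) fires=6 [10,12) fires=9 [11,13) fires=9
i=12 t=16 v=5: → [16,18),[15,17); WM=13
i=13 t=7 v=2: DROP (t<13-1); WM=13
i=14 t=16 v=5: → [16,18),[15,17); WM=13
i=15 t=17 v=7: → [17,19),[16,18); WM=14; [12,14) fires=3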